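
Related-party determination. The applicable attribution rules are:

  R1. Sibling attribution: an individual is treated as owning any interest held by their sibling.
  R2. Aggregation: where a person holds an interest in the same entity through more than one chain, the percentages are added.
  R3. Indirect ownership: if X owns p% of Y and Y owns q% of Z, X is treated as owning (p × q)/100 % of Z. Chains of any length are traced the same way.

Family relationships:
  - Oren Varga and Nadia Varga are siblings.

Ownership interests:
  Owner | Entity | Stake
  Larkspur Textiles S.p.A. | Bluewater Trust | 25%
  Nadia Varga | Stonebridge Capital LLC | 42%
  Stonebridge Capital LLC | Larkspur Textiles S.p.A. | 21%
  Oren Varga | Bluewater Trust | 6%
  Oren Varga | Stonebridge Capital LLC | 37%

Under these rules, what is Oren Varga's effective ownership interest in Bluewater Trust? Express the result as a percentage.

By sibling attribution (R1), Oren Varga is treated as also owning Nadia Varga's interest in Stonebridge Capital LLC, giving 37% + 42% = 79%.
Chain via Stonebridge Capital LLC → Larkspur Textiles S.p.A. (R3): 79% × 21% × 25% = 4.1475% of Bluewater Trust.
Direct interest in Bluewater Trust: 6%.
Aggregating (R2): 4.1475% + 6% = 10.1475%.

10.1475%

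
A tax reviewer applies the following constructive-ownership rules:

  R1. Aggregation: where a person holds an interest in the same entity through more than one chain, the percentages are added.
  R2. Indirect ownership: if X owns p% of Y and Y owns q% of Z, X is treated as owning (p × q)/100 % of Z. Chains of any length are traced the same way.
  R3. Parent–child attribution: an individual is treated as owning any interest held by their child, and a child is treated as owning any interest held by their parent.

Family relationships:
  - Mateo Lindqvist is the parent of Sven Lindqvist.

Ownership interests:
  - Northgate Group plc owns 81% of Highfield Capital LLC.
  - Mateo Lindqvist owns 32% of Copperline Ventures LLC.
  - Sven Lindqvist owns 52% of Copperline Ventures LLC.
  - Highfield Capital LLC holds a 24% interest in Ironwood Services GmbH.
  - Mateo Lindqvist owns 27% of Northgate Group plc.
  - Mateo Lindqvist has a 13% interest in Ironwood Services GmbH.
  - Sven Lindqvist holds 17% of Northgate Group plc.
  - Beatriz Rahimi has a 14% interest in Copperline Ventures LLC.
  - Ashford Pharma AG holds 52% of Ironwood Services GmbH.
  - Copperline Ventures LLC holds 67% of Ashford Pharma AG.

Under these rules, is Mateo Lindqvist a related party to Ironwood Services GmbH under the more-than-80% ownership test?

No

By parent–child attribution (R3), Mateo Lindqvist is treated as also owning Sven Lindqvist's interest in Northgate Group plc, giving 27% + 17% = 44%.
By parent–child attribution (R3), Mateo Lindqvist is treated as also owning Sven Lindqvist's interest in Copperline Ventures LLC, giving 32% + 52% = 84%.
Chain via Northgate Group plc → Highfield Capital LLC (R2): 44% × 81% × 24% = 8.5536% of Ironwood Services GmbH.
Chain via Copperline Ventures LLC → Ashford Pharma AG (R2): 84% × 67% × 52% = 29.2656% of Ironwood Services GmbH.
Direct interest in Ironwood Services GmbH: 13%.
Aggregating (R1): 8.5536% + 29.2656% + 13% = 50.8192%.
50.8192% does not exceed the 80% threshold, so Mateo is not a related party to Ironwood Services GmbH.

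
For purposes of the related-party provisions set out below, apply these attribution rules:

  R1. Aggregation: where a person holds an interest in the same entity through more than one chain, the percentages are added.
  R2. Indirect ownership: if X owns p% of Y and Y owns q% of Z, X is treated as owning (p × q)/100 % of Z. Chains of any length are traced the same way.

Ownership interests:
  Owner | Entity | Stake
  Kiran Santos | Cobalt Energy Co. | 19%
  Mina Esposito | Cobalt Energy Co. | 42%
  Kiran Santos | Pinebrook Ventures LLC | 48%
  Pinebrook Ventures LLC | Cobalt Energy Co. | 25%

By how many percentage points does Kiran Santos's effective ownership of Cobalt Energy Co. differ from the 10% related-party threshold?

Chain via Pinebrook Ventures LLC (R2): 48% × 25% = 12% of Cobalt Energy Co.
Direct interest in Cobalt Energy Co: 19%.
Aggregating (R1): 12% + 19% = 31%.
31% exceeds the 10% threshold by 21 percentage points.

21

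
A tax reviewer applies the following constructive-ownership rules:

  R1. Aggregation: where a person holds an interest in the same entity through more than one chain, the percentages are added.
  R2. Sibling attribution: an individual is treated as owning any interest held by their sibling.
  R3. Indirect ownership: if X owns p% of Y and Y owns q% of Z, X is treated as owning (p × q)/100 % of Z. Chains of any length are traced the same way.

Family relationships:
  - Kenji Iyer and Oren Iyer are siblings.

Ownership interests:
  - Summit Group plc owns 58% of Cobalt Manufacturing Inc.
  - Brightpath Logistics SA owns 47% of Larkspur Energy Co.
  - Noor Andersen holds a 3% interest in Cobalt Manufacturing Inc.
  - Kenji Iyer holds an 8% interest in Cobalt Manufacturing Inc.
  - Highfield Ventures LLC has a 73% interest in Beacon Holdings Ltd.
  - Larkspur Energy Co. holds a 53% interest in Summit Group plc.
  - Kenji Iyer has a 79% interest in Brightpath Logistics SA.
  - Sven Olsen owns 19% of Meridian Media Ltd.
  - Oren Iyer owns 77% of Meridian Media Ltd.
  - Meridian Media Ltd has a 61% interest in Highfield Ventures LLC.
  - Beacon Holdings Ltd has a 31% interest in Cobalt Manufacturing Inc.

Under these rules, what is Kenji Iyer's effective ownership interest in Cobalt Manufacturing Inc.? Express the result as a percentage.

30.043073%

By sibling attribution (R2), Kenji Iyer is treated as owning Oren Iyer's 77% interest in Meridian Media Ltd.
Chain via Brightpath Logistics SA → Larkspur Energy Co. → Summit Group plc (R3): 79% × 47% × 53% × 58% = 11.413762% of Cobalt Manufacturing Inc.
Direct interest in Cobalt Manufacturing Inc: 8%.
Chain via Meridian Media Ltd → Highfield Ventures LLC → Beacon Holdings Ltd (R3): 77% × 61% × 73% × 31% = 10.629311% of Cobalt Manufacturing Inc.
Aggregating (R1): 11.413762% + 8% + 10.629311% = 30.043073%.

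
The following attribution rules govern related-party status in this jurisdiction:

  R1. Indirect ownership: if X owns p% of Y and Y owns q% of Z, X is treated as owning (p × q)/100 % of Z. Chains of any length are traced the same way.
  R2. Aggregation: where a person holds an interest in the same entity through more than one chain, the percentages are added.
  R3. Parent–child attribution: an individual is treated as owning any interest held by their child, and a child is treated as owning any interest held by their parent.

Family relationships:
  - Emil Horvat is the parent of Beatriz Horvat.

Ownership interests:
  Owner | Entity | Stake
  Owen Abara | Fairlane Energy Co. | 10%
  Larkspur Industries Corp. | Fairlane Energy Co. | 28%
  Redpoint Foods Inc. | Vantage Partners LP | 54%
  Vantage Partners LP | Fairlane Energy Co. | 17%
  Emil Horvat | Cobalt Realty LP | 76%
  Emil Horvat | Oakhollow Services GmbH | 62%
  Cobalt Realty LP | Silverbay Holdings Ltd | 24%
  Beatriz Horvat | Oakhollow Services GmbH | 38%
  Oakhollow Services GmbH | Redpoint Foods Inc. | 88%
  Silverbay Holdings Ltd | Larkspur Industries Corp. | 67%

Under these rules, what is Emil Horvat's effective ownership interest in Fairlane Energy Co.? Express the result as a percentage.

By parent–child attribution (R3), Emil Horvat is treated as also owning Beatriz Horvat's interest in Oakhollow Services GmbH, giving 62% + 38% = 100%.
Chain via Cobalt Realty LP → Silverbay Holdings Ltd → Larkspur Industries Corp. (R1): 76% × 24% × 67% × 28% = 3.421824% of Fairlane Energy Co.
Chain via Oakhollow Services GmbH → Redpoint Foods Inc. → Vantage Partners LP (R1): 100% × 88% × 54% × 17% = 8.0784% of Fairlane Energy Co.
Aggregating (R2): 3.421824% + 8.0784% = 11.500224%.

11.500224%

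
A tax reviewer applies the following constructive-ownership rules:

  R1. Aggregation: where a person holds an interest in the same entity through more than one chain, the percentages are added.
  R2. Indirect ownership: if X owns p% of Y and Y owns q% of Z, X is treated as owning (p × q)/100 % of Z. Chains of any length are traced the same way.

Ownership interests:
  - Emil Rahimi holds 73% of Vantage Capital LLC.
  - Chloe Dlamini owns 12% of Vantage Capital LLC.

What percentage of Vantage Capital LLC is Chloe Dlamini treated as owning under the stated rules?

12%

Direct interest in Vantage Capital LLC: 12%.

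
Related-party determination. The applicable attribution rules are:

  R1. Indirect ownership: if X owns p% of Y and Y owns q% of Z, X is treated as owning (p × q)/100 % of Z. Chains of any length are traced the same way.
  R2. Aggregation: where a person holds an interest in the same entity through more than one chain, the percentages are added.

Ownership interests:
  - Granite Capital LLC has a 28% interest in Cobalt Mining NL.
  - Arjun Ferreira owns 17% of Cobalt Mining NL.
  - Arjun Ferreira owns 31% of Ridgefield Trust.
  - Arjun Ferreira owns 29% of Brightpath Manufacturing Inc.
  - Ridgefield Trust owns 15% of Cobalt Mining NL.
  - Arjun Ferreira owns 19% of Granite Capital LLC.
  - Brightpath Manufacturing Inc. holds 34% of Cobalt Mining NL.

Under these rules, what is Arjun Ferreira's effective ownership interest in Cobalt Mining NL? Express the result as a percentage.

Chain via Ridgefield Trust (R1): 31% × 15% = 4.65% of Cobalt Mining NL.
Chain via Granite Capital LLC (R1): 19% × 28% = 5.32% of Cobalt Mining NL.
Chain via Brightpath Manufacturing Inc. (R1): 29% × 34% = 9.86% of Cobalt Mining NL.
Direct interest in Cobalt Mining NL: 17%.
Aggregating (R2): 4.65% + 5.32% + 9.86% + 17% = 36.83%.

36.83%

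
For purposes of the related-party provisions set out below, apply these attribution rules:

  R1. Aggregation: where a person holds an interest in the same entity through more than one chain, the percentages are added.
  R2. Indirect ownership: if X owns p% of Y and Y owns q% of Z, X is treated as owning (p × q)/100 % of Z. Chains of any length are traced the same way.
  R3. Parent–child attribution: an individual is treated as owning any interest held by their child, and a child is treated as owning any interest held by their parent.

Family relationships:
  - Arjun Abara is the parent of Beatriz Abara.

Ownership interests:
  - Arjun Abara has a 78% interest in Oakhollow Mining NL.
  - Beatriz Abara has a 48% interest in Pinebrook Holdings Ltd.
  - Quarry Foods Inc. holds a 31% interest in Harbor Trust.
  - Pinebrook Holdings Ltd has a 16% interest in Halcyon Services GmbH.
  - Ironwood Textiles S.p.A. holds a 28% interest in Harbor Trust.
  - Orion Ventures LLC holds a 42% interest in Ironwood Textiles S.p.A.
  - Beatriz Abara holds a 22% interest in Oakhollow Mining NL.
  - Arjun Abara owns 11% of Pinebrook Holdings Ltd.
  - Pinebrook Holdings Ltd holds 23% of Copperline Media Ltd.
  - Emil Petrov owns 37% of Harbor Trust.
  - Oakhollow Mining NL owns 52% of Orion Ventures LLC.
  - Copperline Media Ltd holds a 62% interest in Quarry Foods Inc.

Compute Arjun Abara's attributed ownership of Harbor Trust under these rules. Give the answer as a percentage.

8.723354%

By parent–child attribution (R3), Arjun Abara is treated as also owning Beatriz Abara's interest in Oakhollow Mining NL, giving 78% + 22% = 100%.
By parent–child attribution (R3), Arjun Abara is treated as also owning Beatriz Abara's interest in Pinebrook Holdings Ltd, giving 11% + 48% = 59%.
Chain via Oakhollow Mining NL → Orion Ventures LLC → Ironwood Textiles S.p.A. (R2): 100% × 52% × 42% × 28% = 6.1152% of Harbor Trust.
Chain via Pinebrook Holdings Ltd → Copperline Media Ltd → Quarry Foods Inc. (R2): 59% × 23% × 62% × 31% = 2.608154% of Harbor Trust.
Aggregating (R1): 6.1152% + 2.608154% = 8.723354%.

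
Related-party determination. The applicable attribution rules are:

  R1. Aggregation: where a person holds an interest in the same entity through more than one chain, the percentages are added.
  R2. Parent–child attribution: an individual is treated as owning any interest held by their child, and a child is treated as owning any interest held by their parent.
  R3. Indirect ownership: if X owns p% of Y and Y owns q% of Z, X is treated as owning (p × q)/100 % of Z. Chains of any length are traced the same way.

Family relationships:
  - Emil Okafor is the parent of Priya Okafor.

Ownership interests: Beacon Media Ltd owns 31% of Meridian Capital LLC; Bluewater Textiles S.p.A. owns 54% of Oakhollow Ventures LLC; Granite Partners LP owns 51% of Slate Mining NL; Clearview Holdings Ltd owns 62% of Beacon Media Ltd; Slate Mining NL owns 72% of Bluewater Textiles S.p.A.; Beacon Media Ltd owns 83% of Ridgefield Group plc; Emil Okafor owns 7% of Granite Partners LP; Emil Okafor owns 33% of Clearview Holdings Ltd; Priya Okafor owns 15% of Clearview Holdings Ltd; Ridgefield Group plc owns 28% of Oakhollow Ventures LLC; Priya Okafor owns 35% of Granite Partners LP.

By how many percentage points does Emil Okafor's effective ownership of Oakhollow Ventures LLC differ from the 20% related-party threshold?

By parent–child attribution (R2), Emil Okafor is treated as also owning Priya Okafor's interest in Clearview Holdings Ltd, giving 33% + 15% = 48%.
By parent–child attribution (R2), Emil Okafor is treated as also owning Priya Okafor's interest in Granite Partners LP, giving 7% + 35% = 42%.
Chain via Clearview Holdings Ltd → Beacon Media Ltd → Ridgefield Group plc (R3): 48% × 62% × 83% × 28% = 6.916224% of Oakhollow Ventures LLC.
Chain via Granite Partners LP → Slate Mining NL → Bluewater Textiles S.p.A. (R3): 42% × 51% × 72% × 54% = 8.328096% of Oakhollow Ventures LLC.
Aggregating (R1): 6.916224% + 8.328096% = 15.24432%.
15.24432% falls short of the 20% threshold by 4.75568 percentage points.

4.75568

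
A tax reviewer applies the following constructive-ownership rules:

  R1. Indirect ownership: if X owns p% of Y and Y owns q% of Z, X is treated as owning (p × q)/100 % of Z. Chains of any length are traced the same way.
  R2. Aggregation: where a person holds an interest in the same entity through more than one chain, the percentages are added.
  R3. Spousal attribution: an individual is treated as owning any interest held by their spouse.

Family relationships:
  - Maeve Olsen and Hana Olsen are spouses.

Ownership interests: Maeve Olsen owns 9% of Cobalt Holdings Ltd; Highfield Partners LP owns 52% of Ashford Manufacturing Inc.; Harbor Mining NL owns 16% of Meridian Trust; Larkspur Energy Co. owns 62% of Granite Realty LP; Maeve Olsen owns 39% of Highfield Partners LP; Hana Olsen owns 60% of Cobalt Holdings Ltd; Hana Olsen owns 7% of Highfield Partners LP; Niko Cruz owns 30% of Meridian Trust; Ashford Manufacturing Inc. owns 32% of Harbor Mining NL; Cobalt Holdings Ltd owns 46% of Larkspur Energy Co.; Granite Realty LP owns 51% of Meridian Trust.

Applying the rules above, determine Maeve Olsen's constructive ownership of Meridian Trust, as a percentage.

By spousal attribution (R3), Maeve Olsen is treated as also owning Hana Olsen's interest in Highfield Partners LP, giving 39% + 7% = 46%.
By spousal attribution (R3), Maeve Olsen is treated as also owning Hana Olsen's interest in Cobalt Holdings Ltd, giving 9% + 60% = 69%.
Chain via Highfield Partners LP → Ashford Manufacturing Inc. → Harbor Mining NL (R1): 46% × 52% × 32% × 16% = 1.224704% of Meridian Trust.
Chain via Cobalt Holdings Ltd → Larkspur Energy Co. → Granite Realty LP (R1): 69% × 46% × 62% × 51% = 10.036188% of Meridian Trust.
Aggregating (R2): 1.224704% + 10.036188% = 11.260892%.

11.260892%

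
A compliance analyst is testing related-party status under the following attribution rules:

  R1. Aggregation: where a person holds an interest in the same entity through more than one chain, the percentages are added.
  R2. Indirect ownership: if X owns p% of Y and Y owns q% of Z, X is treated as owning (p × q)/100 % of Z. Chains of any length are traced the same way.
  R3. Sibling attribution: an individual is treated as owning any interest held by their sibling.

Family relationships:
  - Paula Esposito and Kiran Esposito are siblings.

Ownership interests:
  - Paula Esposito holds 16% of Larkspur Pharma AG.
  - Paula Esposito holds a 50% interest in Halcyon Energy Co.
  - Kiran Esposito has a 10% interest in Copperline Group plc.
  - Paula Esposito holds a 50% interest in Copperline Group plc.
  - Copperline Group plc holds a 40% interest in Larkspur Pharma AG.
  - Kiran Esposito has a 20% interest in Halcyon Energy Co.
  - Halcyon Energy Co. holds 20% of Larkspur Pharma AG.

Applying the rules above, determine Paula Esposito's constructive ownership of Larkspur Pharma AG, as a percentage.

By sibling attribution (R3), Paula Esposito is treated as also owning Kiran Esposito's interest in Copperline Group plc, giving 50% + 10% = 60%.
By sibling attribution (R3), Paula Esposito is treated as also owning Kiran Esposito's interest in Halcyon Energy Co, giving 50% + 20% = 70%.
Chain via Copperline Group plc (R2): 60% × 40% = 24% of Larkspur Pharma AG.
Chain via Halcyon Energy Co. (R2): 70% × 20% = 14% of Larkspur Pharma AG.
Direct interest in Larkspur Pharma AG: 16%.
Aggregating (R1): 24% + 14% + 16% = 54%.

54%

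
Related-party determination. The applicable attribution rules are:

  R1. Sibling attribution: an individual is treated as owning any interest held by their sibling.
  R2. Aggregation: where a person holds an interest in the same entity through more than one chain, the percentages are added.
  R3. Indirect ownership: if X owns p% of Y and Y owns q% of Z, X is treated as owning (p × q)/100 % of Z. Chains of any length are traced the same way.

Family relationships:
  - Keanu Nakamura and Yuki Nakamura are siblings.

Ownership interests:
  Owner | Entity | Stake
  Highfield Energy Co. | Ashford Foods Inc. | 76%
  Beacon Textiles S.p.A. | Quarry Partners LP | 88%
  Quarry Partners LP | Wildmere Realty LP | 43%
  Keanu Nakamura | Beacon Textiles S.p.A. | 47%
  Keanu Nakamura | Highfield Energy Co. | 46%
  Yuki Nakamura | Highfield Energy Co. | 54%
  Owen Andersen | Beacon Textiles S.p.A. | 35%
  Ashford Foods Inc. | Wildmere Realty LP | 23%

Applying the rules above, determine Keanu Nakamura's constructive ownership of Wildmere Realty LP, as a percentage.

35.2648%

By sibling attribution (R1), Keanu Nakamura is treated as also owning Yuki Nakamura's interest in Highfield Energy Co, giving 46% + 54% = 100%.
Chain via Beacon Textiles S.p.A. → Quarry Partners LP (R3): 47% × 88% × 43% = 17.7848% of Wildmere Realty LP.
Chain via Highfield Energy Co. → Ashford Foods Inc. (R3): 100% × 76% × 23% = 17.48% of Wildmere Realty LP.
Aggregating (R2): 17.7848% + 17.48% = 35.2648%.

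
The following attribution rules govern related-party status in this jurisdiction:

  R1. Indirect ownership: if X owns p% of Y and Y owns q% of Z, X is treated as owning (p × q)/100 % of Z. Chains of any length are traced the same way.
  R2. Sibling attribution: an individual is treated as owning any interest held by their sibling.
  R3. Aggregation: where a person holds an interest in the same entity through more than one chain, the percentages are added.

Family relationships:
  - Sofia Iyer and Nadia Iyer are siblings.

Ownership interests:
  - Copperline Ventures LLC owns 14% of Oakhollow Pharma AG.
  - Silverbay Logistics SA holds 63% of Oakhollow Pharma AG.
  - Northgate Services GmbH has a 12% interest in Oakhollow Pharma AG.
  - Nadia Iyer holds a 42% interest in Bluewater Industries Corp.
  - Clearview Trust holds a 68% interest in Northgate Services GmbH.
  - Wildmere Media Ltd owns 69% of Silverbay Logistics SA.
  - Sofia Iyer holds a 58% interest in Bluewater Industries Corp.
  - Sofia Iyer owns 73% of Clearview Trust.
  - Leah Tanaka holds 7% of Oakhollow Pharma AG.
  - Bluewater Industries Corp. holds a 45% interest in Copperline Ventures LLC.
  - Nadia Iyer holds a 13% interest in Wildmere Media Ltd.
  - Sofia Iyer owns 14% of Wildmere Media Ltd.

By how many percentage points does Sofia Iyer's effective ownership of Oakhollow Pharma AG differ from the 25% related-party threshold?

By sibling attribution (R2), Sofia Iyer is treated as also owning Nadia Iyer's interest in Wildmere Media Ltd, giving 14% + 13% = 27%.
By sibling attribution (R2), Sofia Iyer is treated as also owning Nadia Iyer's interest in Bluewater Industries Corp, giving 58% + 42% = 100%.
Chain via Wildmere Media Ltd → Silverbay Logistics SA (R1): 27% × 69% × 63% = 11.7369% of Oakhollow Pharma AG.
Chain via Bluewater Industries Corp. → Copperline Ventures LLC (R1): 100% × 45% × 14% = 6.3% of Oakhollow Pharma AG.
Chain via Clearview Trust → Northgate Services GmbH (R1): 73% × 68% × 12% = 5.9568% of Oakhollow Pharma AG.
Aggregating (R3): 11.7369% + 6.3% + 5.9568% = 23.9937%.
23.9937% falls short of the 25% threshold by 1.0063 percentage points.

1.0063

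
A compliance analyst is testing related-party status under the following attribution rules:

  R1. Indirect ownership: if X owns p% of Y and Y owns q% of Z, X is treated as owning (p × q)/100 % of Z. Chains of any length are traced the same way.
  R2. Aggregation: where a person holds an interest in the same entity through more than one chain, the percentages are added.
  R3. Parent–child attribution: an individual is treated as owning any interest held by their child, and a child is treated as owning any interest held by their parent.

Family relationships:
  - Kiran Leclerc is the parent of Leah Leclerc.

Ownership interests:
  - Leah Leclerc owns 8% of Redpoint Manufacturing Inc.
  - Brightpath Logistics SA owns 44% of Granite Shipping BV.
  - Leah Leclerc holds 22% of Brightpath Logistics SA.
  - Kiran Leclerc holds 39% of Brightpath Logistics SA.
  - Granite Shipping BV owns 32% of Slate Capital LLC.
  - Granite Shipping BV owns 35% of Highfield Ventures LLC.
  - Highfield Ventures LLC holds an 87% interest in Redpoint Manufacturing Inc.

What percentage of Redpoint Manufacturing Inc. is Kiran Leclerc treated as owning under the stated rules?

16.17278%

By parent–child attribution (R3), Kiran Leclerc is treated as also owning Leah Leclerc's interest in Brightpath Logistics SA, giving 39% + 22% = 61%.
By parent–child attribution (R3), Kiran Leclerc is treated as owning Leah Leclerc's 8% interest in Redpoint Manufacturing Inc.
Chain via Brightpath Logistics SA → Granite Shipping BV → Highfield Ventures LLC (R1): 61% × 44% × 35% × 87% = 8.17278% of Redpoint Manufacturing Inc.
Direct interest in Redpoint Manufacturing Inc: 8%.
Aggregating (R2): 8.17278% + 8% = 16.17278%.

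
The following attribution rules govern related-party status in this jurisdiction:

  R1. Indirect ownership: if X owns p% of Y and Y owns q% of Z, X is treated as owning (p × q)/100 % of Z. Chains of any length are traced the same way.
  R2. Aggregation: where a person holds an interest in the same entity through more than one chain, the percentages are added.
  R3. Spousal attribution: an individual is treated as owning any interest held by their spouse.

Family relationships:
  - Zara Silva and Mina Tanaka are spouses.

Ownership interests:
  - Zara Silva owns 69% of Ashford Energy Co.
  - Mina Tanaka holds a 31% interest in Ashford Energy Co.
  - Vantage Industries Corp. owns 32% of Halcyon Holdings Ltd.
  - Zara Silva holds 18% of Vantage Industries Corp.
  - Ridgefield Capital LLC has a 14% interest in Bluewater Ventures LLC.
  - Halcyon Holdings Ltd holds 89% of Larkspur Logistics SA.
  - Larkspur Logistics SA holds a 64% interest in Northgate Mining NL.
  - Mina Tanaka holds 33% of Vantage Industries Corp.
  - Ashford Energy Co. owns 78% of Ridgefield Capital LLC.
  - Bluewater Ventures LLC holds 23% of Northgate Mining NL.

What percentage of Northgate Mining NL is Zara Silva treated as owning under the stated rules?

By spousal attribution (R3), Zara Silva is treated as also owning Mina Tanaka's interest in Vantage Industries Corp, giving 18% + 33% = 51%.
By spousal attribution (R3), Zara Silva is treated as also owning Mina Tanaka's interest in Ashford Energy Co, giving 69% + 31% = 100%.
Chain via Vantage Industries Corp. → Halcyon Holdings Ltd → Larkspur Logistics SA (R1): 51% × 32% × 89% × 64% = 9.295872% of Northgate Mining NL.
Chain via Ashford Energy Co. → Ridgefield Capital LLC → Bluewater Ventures LLC (R1): 100% × 78% × 14% × 23% = 2.5116% of Northgate Mining NL.
Aggregating (R2): 9.295872% + 2.5116% = 11.807472%.

11.807472%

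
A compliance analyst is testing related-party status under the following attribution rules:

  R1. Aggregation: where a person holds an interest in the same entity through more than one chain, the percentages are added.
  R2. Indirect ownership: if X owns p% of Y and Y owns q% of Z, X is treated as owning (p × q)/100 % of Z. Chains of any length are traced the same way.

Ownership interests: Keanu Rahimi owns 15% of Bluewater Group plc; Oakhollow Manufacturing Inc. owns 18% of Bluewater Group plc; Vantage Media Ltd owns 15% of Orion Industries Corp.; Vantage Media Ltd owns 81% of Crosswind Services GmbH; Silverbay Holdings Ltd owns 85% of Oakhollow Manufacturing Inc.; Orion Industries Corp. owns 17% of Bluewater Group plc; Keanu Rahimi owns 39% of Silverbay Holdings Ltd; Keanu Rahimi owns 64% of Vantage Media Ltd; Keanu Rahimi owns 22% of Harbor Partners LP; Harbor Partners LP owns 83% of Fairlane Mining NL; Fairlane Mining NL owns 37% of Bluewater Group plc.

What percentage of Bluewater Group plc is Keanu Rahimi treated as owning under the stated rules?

29.3552%

Chain via Harbor Partners LP → Fairlane Mining NL (R2): 22% × 83% × 37% = 6.7562% of Bluewater Group plc.
Chain via Vantage Media Ltd → Orion Industries Corp. (R2): 64% × 15% × 17% = 1.632% of Bluewater Group plc.
Chain via Silverbay Holdings Ltd → Oakhollow Manufacturing Inc. (R2): 39% × 85% × 18% = 5.967% of Bluewater Group plc.
Direct interest in Bluewater Group plc: 15%.
Aggregating (R1): 6.7562% + 1.632% + 5.967% + 15% = 29.3552%.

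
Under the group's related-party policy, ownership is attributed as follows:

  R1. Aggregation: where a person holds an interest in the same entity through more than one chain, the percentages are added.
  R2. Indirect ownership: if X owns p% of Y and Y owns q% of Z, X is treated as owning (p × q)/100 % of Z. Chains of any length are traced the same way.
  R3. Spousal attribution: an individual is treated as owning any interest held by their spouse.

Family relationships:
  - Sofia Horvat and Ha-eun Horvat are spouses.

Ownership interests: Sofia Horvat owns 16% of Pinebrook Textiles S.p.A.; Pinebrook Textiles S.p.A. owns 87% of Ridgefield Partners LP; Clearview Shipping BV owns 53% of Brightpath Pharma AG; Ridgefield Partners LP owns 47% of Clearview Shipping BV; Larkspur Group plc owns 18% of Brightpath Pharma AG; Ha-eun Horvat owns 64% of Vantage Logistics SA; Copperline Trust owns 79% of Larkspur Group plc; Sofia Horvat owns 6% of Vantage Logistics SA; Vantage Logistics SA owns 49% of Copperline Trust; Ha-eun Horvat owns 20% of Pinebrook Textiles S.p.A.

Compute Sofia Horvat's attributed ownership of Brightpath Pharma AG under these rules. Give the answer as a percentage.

12.679272%

By spousal attribution (R3), Sofia Horvat is treated as also owning Ha-eun Horvat's interest in Pinebrook Textiles S.p.A, giving 16% + 20% = 36%.
By spousal attribution (R3), Sofia Horvat is treated as also owning Ha-eun Horvat's interest in Vantage Logistics SA, giving 6% + 64% = 70%.
Chain via Pinebrook Textiles S.p.A. → Ridgefield Partners LP → Clearview Shipping BV (R2): 36% × 87% × 47% × 53% = 7.801812% of Brightpath Pharma AG.
Chain via Vantage Logistics SA → Copperline Trust → Larkspur Group plc (R2): 70% × 49% × 79% × 18% = 4.87746% of Brightpath Pharma AG.
Aggregating (R1): 7.801812% + 4.87746% = 12.679272%.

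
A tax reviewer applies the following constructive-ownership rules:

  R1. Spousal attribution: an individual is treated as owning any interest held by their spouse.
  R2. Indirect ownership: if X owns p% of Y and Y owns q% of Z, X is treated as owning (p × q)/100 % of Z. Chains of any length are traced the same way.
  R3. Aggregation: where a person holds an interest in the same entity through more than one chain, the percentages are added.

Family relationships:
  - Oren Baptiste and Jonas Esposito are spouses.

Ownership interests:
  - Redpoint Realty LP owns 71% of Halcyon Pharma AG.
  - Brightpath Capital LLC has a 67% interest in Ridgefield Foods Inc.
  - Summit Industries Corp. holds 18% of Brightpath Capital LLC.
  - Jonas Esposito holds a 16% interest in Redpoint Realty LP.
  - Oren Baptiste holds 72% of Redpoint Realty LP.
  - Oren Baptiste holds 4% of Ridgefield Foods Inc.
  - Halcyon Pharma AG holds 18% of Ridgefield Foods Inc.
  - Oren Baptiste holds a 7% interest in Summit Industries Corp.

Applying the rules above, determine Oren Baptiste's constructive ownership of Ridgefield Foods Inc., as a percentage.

By spousal attribution (R1), Oren Baptiste is treated as also owning Jonas Esposito's interest in Redpoint Realty LP, giving 72% + 16% = 88%.
Chain via Redpoint Realty LP → Halcyon Pharma AG (R2): 88% × 71% × 18% = 11.2464% of Ridgefield Foods Inc.
Chain via Summit Industries Corp. → Brightpath Capital LLC (R2): 7% × 18% × 67% = 0.8442% of Ridgefield Foods Inc.
Direct interest in Ridgefield Foods Inc: 4%.
Aggregating (R3): 11.2464% + 0.8442% + 4% = 16.0906%.

16.0906%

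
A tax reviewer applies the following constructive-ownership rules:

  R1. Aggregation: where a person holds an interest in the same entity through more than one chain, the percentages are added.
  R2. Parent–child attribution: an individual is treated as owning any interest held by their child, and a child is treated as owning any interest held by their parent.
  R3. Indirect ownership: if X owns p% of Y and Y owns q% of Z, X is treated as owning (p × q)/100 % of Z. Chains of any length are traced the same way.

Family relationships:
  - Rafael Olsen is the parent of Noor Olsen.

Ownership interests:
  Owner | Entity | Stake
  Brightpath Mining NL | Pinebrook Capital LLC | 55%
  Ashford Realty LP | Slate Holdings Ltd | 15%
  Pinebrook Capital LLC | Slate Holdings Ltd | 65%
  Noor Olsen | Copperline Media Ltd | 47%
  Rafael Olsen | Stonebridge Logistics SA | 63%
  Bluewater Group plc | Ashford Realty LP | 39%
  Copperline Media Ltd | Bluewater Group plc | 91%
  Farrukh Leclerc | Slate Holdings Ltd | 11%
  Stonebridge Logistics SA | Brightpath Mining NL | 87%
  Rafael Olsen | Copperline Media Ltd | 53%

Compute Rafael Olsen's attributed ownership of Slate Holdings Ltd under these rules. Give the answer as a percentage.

By parent–child attribution (R2), Rafael Olsen is treated as also owning Noor Olsen's interest in Copperline Media Ltd, giving 53% + 47% = 100%.
Chain via Copperline Media Ltd → Bluewater Group plc → Ashford Realty LP (R3): 100% × 91% × 39% × 15% = 5.3235% of Slate Holdings Ltd.
Chain via Stonebridge Logistics SA → Brightpath Mining NL → Pinebrook Capital LLC (R3): 63% × 87% × 55% × 65% = 19.594575% of Slate Holdings Ltd.
Aggregating (R1): 5.3235% + 19.594575% = 24.918075%.

24.918075%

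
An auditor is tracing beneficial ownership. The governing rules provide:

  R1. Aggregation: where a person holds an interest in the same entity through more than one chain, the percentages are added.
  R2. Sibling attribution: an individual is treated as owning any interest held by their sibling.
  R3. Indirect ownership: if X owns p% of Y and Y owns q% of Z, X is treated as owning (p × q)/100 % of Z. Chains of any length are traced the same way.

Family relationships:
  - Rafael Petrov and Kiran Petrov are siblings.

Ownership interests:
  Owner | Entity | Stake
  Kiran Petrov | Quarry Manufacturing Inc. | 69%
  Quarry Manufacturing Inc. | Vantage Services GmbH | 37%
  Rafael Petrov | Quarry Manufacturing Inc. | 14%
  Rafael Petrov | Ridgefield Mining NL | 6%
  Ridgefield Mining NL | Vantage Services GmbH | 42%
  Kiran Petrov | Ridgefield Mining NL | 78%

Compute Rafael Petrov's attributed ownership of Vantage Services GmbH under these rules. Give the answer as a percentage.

By sibling attribution (R2), Rafael Petrov is treated as also owning Kiran Petrov's interest in Ridgefield Mining NL, giving 6% + 78% = 84%.
By sibling attribution (R2), Rafael Petrov is treated as also owning Kiran Petrov's interest in Quarry Manufacturing Inc, giving 14% + 69% = 83%.
Chain via Ridgefield Mining NL (R3): 84% × 42% = 35.28% of Vantage Services GmbH.
Chain via Quarry Manufacturing Inc. (R3): 83% × 37% = 30.71% of Vantage Services GmbH.
Aggregating (R1): 35.28% + 30.71% = 65.99%.

65.99%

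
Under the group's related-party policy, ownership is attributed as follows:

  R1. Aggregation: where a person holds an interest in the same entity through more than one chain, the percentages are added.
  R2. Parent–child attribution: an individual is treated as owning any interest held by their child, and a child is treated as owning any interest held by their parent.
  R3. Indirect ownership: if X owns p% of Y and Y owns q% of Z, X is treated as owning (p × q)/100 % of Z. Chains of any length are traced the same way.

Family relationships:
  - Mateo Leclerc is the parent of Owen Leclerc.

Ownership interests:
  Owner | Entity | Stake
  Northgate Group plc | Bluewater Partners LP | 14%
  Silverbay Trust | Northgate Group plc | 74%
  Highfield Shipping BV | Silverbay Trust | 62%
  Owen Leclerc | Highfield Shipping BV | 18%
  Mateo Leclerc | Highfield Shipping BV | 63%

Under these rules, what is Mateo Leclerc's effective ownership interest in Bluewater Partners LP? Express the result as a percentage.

By parent–child attribution (R2), Mateo Leclerc is treated as also owning Owen Leclerc's interest in Highfield Shipping BV, giving 63% + 18% = 81%.
Chain via Highfield Shipping BV → Silverbay Trust → Northgate Group plc (R3): 81% × 62% × 74% × 14% = 5.202792% of Bluewater Partners LP.

5.202792%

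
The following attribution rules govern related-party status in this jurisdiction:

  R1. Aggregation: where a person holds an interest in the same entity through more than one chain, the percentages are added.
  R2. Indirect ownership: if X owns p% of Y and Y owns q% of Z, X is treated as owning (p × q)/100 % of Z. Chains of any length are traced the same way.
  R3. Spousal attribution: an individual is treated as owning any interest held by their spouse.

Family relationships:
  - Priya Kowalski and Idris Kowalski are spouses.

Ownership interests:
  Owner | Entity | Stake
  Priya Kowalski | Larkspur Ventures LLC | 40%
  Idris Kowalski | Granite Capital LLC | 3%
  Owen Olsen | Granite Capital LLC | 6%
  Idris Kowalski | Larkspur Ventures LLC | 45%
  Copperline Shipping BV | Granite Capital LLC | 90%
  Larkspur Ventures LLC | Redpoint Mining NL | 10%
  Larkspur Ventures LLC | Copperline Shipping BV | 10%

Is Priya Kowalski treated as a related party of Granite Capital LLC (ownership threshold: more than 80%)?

No

By spousal attribution (R3), Priya Kowalski is treated as also owning Idris Kowalski's interest in Larkspur Ventures LLC, giving 40% + 45% = 85%.
By spousal attribution (R3), Priya Kowalski is treated as owning Idris Kowalski's 3% interest in Granite Capital LLC.
Chain via Larkspur Ventures LLC → Copperline Shipping BV (R2): 85% × 10% × 90% = 7.65% of Granite Capital LLC.
Direct interest in Granite Capital LLC: 3%.
Aggregating (R1): 7.65% + 3% = 10.65%.
10.65% does not exceed the 80% threshold, so Priya is not a related party to Granite Capital LLC.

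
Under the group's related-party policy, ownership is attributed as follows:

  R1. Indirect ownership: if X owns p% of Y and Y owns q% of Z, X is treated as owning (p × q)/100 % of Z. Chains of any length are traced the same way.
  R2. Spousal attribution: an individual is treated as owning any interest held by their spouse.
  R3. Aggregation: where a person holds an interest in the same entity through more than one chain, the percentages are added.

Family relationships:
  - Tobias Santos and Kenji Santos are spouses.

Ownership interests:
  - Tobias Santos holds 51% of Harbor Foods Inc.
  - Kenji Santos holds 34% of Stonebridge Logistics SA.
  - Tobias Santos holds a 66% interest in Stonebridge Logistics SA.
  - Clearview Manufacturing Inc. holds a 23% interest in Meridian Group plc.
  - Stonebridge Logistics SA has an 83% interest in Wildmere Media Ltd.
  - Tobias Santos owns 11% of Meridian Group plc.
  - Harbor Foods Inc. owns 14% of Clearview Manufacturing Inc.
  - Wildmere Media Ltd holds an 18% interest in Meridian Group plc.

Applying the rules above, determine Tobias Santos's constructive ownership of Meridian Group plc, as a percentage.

27.5822%

By spousal attribution (R2), Tobias Santos is treated as also owning Kenji Santos's interest in Stonebridge Logistics SA, giving 66% + 34% = 100%.
Chain via Stonebridge Logistics SA → Wildmere Media Ltd (R1): 100% × 83% × 18% = 14.94% of Meridian Group plc.
Chain via Harbor Foods Inc. → Clearview Manufacturing Inc. (R1): 51% × 14% × 23% = 1.6422% of Meridian Group plc.
Direct interest in Meridian Group plc: 11%.
Aggregating (R3): 14.94% + 1.6422% + 11% = 27.5822%.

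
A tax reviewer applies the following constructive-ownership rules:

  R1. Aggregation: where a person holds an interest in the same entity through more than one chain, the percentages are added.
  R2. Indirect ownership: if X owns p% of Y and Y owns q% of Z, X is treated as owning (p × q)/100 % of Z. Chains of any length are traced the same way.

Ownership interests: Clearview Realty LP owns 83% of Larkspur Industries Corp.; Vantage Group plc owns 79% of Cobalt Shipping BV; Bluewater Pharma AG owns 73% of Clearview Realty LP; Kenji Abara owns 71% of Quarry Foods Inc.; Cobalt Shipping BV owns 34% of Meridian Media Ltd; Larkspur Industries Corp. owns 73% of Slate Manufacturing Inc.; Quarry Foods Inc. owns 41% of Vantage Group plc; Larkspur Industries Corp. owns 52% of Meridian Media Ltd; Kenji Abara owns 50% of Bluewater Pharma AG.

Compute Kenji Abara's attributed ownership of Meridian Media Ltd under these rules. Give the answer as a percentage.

23.572346%

Chain via Quarry Foods Inc. → Vantage Group plc → Cobalt Shipping BV (R2): 71% × 41% × 79% × 34% = 7.818946% of Meridian Media Ltd.
Chain via Bluewater Pharma AG → Clearview Realty LP → Larkspur Industries Corp. (R2): 50% × 73% × 83% × 52% = 15.7534% of Meridian Media Ltd.
Aggregating (R1): 7.818946% + 15.7534% = 23.572346%.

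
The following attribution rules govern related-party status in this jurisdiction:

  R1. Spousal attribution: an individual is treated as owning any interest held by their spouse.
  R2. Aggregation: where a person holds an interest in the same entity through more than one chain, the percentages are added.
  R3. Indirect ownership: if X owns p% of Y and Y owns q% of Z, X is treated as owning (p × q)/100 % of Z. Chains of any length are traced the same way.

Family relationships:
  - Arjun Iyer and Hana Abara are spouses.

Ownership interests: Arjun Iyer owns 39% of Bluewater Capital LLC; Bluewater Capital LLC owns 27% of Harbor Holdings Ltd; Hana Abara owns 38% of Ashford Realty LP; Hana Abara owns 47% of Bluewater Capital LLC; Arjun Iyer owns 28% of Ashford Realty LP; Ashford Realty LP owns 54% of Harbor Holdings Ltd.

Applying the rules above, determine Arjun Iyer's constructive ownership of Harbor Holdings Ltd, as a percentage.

By spousal attribution (R1), Arjun Iyer is treated as also owning Hana Abara's interest in Ashford Realty LP, giving 28% + 38% = 66%.
By spousal attribution (R1), Arjun Iyer is treated as also owning Hana Abara's interest in Bluewater Capital LLC, giving 39% + 47% = 86%.
Chain via Ashford Realty LP (R3): 66% × 54% = 35.64% of Harbor Holdings Ltd.
Chain via Bluewater Capital LLC (R3): 86% × 27% = 23.22% of Harbor Holdings Ltd.
Aggregating (R2): 35.64% + 23.22% = 58.86%.

58.86%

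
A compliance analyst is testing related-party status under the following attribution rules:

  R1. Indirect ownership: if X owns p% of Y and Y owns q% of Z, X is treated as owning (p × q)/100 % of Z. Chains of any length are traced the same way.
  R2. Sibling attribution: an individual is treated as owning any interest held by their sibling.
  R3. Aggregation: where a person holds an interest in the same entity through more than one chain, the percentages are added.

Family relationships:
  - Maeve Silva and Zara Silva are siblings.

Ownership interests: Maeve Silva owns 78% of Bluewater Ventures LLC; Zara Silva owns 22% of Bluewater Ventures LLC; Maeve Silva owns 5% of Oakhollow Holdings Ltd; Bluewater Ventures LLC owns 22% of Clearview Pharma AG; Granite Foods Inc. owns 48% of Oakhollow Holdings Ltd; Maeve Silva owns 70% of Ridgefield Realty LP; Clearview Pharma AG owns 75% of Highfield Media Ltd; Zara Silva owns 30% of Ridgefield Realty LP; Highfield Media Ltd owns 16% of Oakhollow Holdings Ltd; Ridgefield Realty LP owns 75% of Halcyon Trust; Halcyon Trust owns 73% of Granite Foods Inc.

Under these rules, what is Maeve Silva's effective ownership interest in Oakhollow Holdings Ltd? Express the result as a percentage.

By sibling attribution (R2), Maeve Silva is treated as also owning Zara Silva's interest in Bluewater Ventures LLC, giving 78% + 22% = 100%.
By sibling attribution (R2), Maeve Silva is treated as also owning Zara Silva's interest in Ridgefield Realty LP, giving 70% + 30% = 100%.
Chain via Bluewater Ventures LLC → Clearview Pharma AG → Highfield Media Ltd (R1): 100% × 22% × 75% × 16% = 2.64% of Oakhollow Holdings Ltd.
Chain via Ridgefield Realty LP → Halcyon Trust → Granite Foods Inc. (R1): 100% × 75% × 73% × 48% = 26.28% of Oakhollow Holdings Ltd.
Direct interest in Oakhollow Holdings Ltd: 5%.
Aggregating (R3): 2.64% + 26.28% + 5% = 33.92%.

33.92%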